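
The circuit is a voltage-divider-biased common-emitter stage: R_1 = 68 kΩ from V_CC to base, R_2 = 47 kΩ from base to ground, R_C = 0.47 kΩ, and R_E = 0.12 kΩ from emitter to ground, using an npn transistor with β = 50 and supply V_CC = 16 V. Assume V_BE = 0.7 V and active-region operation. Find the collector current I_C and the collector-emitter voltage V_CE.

I_C ≈ 8.6 mA, V_CE ≈ 11 V

Thevenize the base divider: V_Th = V_CC·R_2/(R_1+R_2) = 16×47/115 = 6.54 V, R_Th = R_1‖R_2 = 27.8 kΩ.
Base-emitter loop: V_Th = I_B·R_Th + V_BE + (β+1)I_B·R_E, so I_B = (6.54 − 0.7) / (27.8 + 51×0.12) = 0.172 mA.
I_C = β·I_B = 50×0.172 = 8.61 mA, and I_E = (β+1)I_B = 8.78 mA.
V_CE = V_CC − I_C·R_C − I_E·R_E = 16 − 8.61×0.47 − 8.78×0.12 = 10.9 V.
V_CE = 10.9 V > 0.2 V confirms active-region operation.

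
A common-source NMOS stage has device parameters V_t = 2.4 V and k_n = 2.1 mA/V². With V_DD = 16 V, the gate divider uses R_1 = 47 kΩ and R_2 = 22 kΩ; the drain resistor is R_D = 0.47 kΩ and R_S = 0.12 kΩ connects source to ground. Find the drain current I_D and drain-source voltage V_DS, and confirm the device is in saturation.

V_G = V_DD·R_2/(R_1+R_2) = 16×22/69 = 5.1 V.
Assume saturation: I_D = (k_n/2)(V_GS − V_t)² with V_GS = V_G − I_D·R_S = 5.1 − 0.12·I_D.
Substituting gives 0.0151·I_D² − 1.68·I_D + 7.66 = 0, with roots I_D = 4.76 or 106 mA.
The root I_D = 106 mA gives V_GS = -7.67 V ≤ V_t, so take I_D = 4.76 mA.
Then V_GS = 4.53 V and V_DS = V_DD − I_D(R_D+R_S) = 16 − 4.76×0.59 = 13.2 V.
Saturation requires V_DS ≥ V_GS − V_t = 2.13 V; 13.2 ≥ 2.13 ✓.

I_D ≈ 4.8 mA, V_DS ≈ 13 V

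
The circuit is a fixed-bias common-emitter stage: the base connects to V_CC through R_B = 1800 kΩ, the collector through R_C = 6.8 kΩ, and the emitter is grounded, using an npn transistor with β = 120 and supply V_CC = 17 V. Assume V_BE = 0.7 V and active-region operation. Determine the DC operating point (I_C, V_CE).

Base loop: V_CC = I_B·R_B + V_BE, so I_B = (17 − 0.7)/1800 kΩ = 0.00906 mA.
In the active region I_C = β·I_B = 120 × 0.00906 = 1.09 mA.
Collector loop: V_CE = V_CC − I_C·R_C = 17 − 1.09×6.8 = 9.61 V.
Since V_CE = 9.61 V > V_CE(sat) ≈ 0.2 V, the transistor is in the active region as assumed.

I_C ≈ 1.1 mA, V_CE ≈ 9.6 V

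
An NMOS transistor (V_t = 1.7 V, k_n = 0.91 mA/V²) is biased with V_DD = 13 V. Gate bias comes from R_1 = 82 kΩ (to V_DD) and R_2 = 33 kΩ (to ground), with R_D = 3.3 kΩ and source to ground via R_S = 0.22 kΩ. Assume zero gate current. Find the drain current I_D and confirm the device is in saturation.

I_D ≈ 1.4 mA

V_G = V_DD·R_2/(R_1+R_2) = 13×33/115 = 3.73 V.
Assume saturation: I_D = (k_n/2)(V_GS − V_t)² with V_GS = V_G − I_D·R_S = 3.73 − 0.22·I_D.
Substituting gives 0.022·I_D² − 1.41·I_D + 1.88 = 0, with roots I_D = 1.36 or 62.5 mA.
The root I_D = 62.5 mA gives V_GS = -10 V ≤ V_t, so take I_D = 1.36 mA.
Then V_GS = 3.43 V and V_DS = V_DD − I_D(R_D+R_S) = 13 − 1.36×3.52 = 8.2 V.
Saturation requires V_DS ≥ V_GS − V_t = 1.73 V; 8.2 ≥ 1.73 ✓.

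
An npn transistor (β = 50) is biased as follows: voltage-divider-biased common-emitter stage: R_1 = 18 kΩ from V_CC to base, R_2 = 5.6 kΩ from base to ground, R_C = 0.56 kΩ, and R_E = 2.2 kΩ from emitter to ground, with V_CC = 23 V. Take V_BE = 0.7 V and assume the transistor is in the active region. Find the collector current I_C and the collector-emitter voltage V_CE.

Thevenize the base divider: V_Th = V_CC·R_2/(R_1+R_2) = 23×5.6/23.6 = 5.46 V, R_Th = R_1‖R_2 = 4.27 kΩ.
Base-emitter loop: V_Th = I_B·R_Th + V_BE + (β+1)I_B·R_E, so I_B = (5.46 − 0.7) / (4.27 + 51×2.2) = 0.0408 mA.
I_C = β·I_B = 50×0.0408 = 2.04 mA, and I_E = (β+1)I_B = 2.08 mA.
V_CE = V_CC − I_C·R_C − I_E·R_E = 23 − 2.04×0.56 − 2.08×2.2 = 17.3 V.
V_CE = 17.3 V > 0.2 V confirms active-region operation.

I_C ≈ 2 mA, V_CE ≈ 17 V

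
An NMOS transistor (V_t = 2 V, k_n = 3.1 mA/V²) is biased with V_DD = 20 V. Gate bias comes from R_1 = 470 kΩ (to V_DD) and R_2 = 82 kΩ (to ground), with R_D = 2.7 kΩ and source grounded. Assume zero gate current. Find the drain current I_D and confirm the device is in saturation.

V_G = V_DD·R_2/(R_1+R_2) = 20×82/552 = 2.97 V. With the source grounded, V_GS = V_G = 2.97 V.
Assume saturation: I_D = (k_n/2)(V_GS − V_t)² = (3.1/2)×(2.97 − 2)² = 1.55×0.971² = 1.46 mA.
V_DS = V_DD − I_D·R_D = 20 − 1.46×2.7 = 16.1 V.
Saturation requires V_DS ≥ V_GS − V_t = 0.971 V; 16.1 ≥ 0.971 ✓.

I_D ≈ 1.5 mA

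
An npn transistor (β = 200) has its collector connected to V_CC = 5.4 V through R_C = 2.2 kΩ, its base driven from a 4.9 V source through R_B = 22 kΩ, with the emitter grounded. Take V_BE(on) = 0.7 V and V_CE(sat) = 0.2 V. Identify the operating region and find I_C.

Assume active: I_B = (4.9 − 0.7)/22 = 0.191 mA, giving I_C = β·I_B = 38.2 mA.
But then V_CE = 5.4 − 38.2×2.2 = -78.6 V < V_CE(sat) = 0.2 V — impossible in the active region.
So the transistor is saturated. With V_CE = 0.2 V, I_C = (V_CC − 0.2)/R_C = 5.2/2.2 = 2.36 mA.
Check: β·I_B = 38.2 mA > I_C = 2.36 mA, confirming saturation.

saturation; I_C ≈ 2.4 mA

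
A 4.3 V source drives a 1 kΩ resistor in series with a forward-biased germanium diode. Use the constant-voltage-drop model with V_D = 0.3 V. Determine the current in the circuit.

I ≈ 4 mA

KVL around the loop: 4.3 = V_D + I·R = 0.3 + I × 1 kΩ.
So I = (4.3 − 0.3) / 1 kΩ = 4 / 1 = 4 mA.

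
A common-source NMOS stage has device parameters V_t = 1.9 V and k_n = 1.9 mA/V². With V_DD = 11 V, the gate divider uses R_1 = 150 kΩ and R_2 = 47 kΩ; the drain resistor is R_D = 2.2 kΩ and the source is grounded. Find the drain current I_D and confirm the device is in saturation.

I_D ≈ 0.5 mA

V_G = V_DD·R_2/(R_1+R_2) = 11×47/197 = 2.62 V. With the source grounded, V_GS = V_G = 2.62 V.
Assume saturation: I_D = (k_n/2)(V_GS − V_t)² = (1.9/2)×(2.62 − 1.9)² = 0.95×0.724² = 0.498 mA.
V_DS = V_DD − I_D·R_D = 11 − 0.498×2.2 = 9.9 V.
Saturation requires V_DS ≥ V_GS − V_t = 0.724 V; 9.9 ≥ 0.724 ✓.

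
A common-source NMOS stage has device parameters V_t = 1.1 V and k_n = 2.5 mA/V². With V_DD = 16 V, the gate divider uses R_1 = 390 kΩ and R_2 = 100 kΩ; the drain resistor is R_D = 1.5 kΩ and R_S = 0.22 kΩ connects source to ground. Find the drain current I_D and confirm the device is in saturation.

I_D ≈ 2.9 mA

V_G = V_DD·R_2/(R_1+R_2) = 16×100/490 = 3.27 V.
Assume saturation: I_D = (k_n/2)(V_GS − V_t)² with V_GS = V_G − I_D·R_S = 3.27 − 0.22·I_D.
Substituting gives 0.0605·I_D² − 2.19·I_D + 5.86 = 0, with roots I_D = 2.91 or 33.3 mA.
The root I_D = 33.3 mA gives V_GS = -4.06 V ≤ V_t, so take I_D = 2.91 mA.
Then V_GS = 2.63 V and V_DS = V_DD − I_D(R_D+R_S) = 16 − 2.91×1.72 = 11 V.
Saturation requires V_DS ≥ V_GS − V_t = 1.53 V; 11 ≥ 1.53 ✓.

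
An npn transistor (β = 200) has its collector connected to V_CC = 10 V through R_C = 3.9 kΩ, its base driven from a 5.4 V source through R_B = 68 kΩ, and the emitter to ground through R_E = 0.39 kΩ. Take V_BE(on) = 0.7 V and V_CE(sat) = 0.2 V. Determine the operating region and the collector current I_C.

saturation; I_C ≈ 2.3 mA

Assume active: I_B = (5.4 − 0.7)/(68 + 201×0.39) = 0.0321 mA, I_C = β·I_B = 6.42 mA.
Then V_CE = 10 − 6.42×3.9 − 6.45×0.39 = -17.6 V < 0.2 V — the active assumption fails.
Re-solve with V_CE = 0.2 V. KCL at the emitter: V_E/R_E = (V_BB−0.7−V_E)/R_B + (V_CC−0.2−V_E)/R_C, giving V_E = 0.911 V.
I_C = (V_CC − 0.2 − V_E)/R_C = (9.8 − 0.911)/3.9 = 2.28 mA.
Check: I_B = (4.7 − 0.911)/68 = 0.0557 mA, and β·I_B = 11.1 mA > I_C, confirming saturation.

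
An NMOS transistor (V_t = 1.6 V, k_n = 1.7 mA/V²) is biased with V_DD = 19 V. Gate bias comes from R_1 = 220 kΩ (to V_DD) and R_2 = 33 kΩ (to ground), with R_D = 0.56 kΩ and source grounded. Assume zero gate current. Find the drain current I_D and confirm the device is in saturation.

I_D ≈ 0.66 mA

V_G = V_DD·R_2/(R_1+R_2) = 19×33/253 = 2.48 V. With the source grounded, V_GS = V_G = 2.48 V.
Assume saturation: I_D = (k_n/2)(V_GS − V_t)² = (1.7/2)×(2.48 − 1.6)² = 0.85×0.878² = 0.656 mA.
V_DS = V_DD − I_D·R_D = 19 − 0.656×0.56 = 18.6 V.
Saturation requires V_DS ≥ V_GS − V_t = 0.878 V; 18.6 ≥ 0.878 ✓.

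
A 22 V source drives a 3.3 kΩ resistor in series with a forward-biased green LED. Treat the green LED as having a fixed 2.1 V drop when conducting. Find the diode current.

I ≈ 6 mA

KVL around the loop: 22 = V_D + I·R = 2.1 + I × 3.3 kΩ.
So I = (22 − 2.1) / 3.3 kΩ = 19.9 / 3.3 = 6.03 mA.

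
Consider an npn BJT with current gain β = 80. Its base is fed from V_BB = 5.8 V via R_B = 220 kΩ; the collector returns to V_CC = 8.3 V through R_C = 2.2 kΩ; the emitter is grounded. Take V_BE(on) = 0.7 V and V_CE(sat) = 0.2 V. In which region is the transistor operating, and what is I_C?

active; I_C ≈ 1.9 mA

Assume active. Base-emitter loop: I_B = (V_BB − V_BE)/R_B = (5.8 − 0.7)/220 = 0.0232 mA.
I_C = β·I_B = 80×0.0232 = 1.85 mA.
V_CE = V_CC − I_C·R_C = 8.3 − 1.85×2.2 = 4.22 V > V_CE(sat), so the active-region assumption holds.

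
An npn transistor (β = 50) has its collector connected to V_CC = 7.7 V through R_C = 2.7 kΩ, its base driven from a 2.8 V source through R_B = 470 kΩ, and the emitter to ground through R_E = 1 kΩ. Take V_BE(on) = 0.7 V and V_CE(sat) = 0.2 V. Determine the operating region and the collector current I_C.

active; I_C ≈ 0.2 mA

Assume active. Base-emitter loop: I_B = (V_BB − V_BE)/(R_B + (β+1)R_E) = (2.8 − 0.7)/(470 + 51×1) = 0.00403 mA.
I_C = β·I_B = 50×0.00403 = 0.202 mA.
V_CE = V_CC − I_C·R_C − I_E·R_E = 7.7 − 0.202×2.7 − 0.206×1 = 6.95 V > V_CE(sat), so the active-region assumption holds.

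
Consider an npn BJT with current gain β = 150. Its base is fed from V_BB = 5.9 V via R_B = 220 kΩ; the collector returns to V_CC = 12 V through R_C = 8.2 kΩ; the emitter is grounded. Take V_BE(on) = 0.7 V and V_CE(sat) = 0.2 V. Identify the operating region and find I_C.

Assume active: I_B = (5.9 − 0.7)/220 = 0.0236 mA, giving I_C = β·I_B = 3.55 mA.
But then V_CE = 12 − 3.55×8.2 = -17.1 V < V_CE(sat) = 0.2 V — impossible in the active region.
So the transistor is saturated. With V_CE = 0.2 V, I_C = (V_CC − 0.2)/R_C = 11.8/8.2 = 1.44 mA.
Check: β·I_B = 3.55 mA > I_C = 1.44 mA, confirming saturation.

saturation; I_C ≈ 1.4 mA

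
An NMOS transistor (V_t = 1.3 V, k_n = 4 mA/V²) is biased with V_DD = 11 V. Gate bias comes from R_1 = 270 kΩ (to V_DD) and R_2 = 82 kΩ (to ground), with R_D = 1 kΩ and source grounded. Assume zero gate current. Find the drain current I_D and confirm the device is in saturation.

I_D ≈ 3.2 mA

V_G = V_DD·R_2/(R_1+R_2) = 11×82/352 = 2.56 V. With the source grounded, V_GS = V_G = 2.56 V.
Assume saturation: I_D = (k_n/2)(V_GS − V_t)² = (4/2)×(2.56 − 1.3)² = 2×1.26² = 3.19 mA.
V_DS = V_DD − I_D·R_D = 11 − 3.19×1 = 7.81 V.
Saturation requires V_DS ≥ V_GS − V_t = 1.26 V; 7.81 ≥ 1.26 ✓.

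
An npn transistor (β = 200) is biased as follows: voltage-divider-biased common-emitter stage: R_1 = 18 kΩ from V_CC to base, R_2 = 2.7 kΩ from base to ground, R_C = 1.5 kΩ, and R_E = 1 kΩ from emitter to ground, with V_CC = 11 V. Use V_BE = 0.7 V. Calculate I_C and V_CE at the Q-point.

Thevenize the base divider: V_Th = V_CC·R_2/(R_1+R_2) = 11×2.7/20.7 = 1.43 V, R_Th = R_1‖R_2 = 2.35 kΩ.
Base-emitter loop: V_Th = I_B·R_Th + V_BE + (β+1)I_B·R_E, so I_B = (1.43 − 0.7) / (2.35 + 201×1) = 0.00361 mA.
I_C = β·I_B = 200×0.00361 = 0.723 mA, and I_E = (β+1)I_B = 0.726 mA.
V_CE = V_CC − I_C·R_C − I_E·R_E = 11 − 0.723×1.5 − 0.726×1 = 9.19 V.
V_CE = 9.19 V > 0.2 V confirms active-region operation.

I_C ≈ 0.72 mA, V_CE ≈ 9.2 V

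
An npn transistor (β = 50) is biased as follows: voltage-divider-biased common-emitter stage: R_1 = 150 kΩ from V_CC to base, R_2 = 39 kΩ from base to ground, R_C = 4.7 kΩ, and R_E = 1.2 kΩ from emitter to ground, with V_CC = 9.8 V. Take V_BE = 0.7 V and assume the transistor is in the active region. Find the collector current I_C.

I_C ≈ 0.72 mA

Thevenize the base divider: V_Th = V_CC·R_2/(R_1+R_2) = 9.8×39/189 = 2.02 V, R_Th = R_1‖R_2 = 31 kΩ.
Base-emitter loop: V_Th = I_B·R_Th + V_BE + (β+1)I_B·R_E, so I_B = (2.02 − 0.7) / (31 + 51×1.2) = 0.0143 mA.
I_C = β·I_B = 50×0.0143 = 0.717 mA, and I_E = (β+1)I_B = 0.732 mA.
V_CE = V_CC − I_C·R_C − I_E·R_E = 9.8 − 0.717×4.7 − 0.732×1.2 = 5.55 V.
V_CE = 5.55 V > 0.2 V confirms active-region operation.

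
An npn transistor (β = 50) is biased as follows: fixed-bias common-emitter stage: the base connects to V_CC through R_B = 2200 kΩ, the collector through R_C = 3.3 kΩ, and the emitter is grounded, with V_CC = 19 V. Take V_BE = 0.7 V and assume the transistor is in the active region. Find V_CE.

Base loop: V_CC = I_B·R_B + V_BE, so I_B = (19 − 0.7)/2200 kΩ = 0.00832 mA.
In the active region I_C = β·I_B = 50 × 0.00832 = 0.416 mA.
Collector loop: V_CE = V_CC − I_C·R_C = 19 − 0.416×3.3 = 17.6 V.
Since V_CE = 17.6 V > V_CE(sat) ≈ 0.2 V, the transistor is in the active region as assumed.

V_CE ≈ 18 V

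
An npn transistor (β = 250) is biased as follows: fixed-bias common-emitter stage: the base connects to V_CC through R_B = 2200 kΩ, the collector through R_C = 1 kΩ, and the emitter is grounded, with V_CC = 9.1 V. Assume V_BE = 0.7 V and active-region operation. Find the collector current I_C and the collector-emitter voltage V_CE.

Base loop: V_CC = I_B·R_B + V_BE, so I_B = (9.1 − 0.7)/2200 kΩ = 0.00382 mA.
In the active region I_C = β·I_B = 250 × 0.00382 = 0.955 mA.
Collector loop: V_CE = V_CC − I_C·R_C = 9.1 − 0.955×1 = 8.15 V.
Since V_CE = 8.15 V > V_CE(sat) ≈ 0.2 V, the transistor is in the active region as assumed.

I_C ≈ 0.95 mA, V_CE ≈ 8.1 V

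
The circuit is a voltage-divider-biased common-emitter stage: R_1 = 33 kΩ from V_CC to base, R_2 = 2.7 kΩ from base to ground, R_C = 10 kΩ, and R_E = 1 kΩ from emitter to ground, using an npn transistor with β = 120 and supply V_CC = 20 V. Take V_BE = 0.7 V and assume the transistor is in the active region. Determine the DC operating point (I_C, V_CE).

Thevenize the base divider: V_Th = V_CC·R_2/(R_1+R_2) = 20×2.7/35.7 = 1.51 V, R_Th = R_1‖R_2 = 2.5 kΩ.
Base-emitter loop: V_Th = I_B·R_Th + V_BE + (β+1)I_B·R_E, so I_B = (1.51 − 0.7) / (2.5 + 121×1) = 0.00658 mA.
I_C = β·I_B = 120×0.00658 = 0.79 mA, and I_E = (β+1)I_B = 0.796 mA.
V_CE = V_CC − I_C·R_C − I_E·R_E = 20 − 0.79×10 − 0.796×1 = 11.3 V.
V_CE = 11.3 V > 0.2 V confirms active-region operation.

I_C ≈ 0.79 mA, V_CE ≈ 11 V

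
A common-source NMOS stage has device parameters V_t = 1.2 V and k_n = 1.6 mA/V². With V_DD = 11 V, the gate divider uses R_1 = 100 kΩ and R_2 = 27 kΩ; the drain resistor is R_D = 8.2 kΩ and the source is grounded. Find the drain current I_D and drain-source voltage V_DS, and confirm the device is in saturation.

V_G = V_DD·R_2/(R_1+R_2) = 11×27/127 = 2.34 V. With the source grounded, V_GS = V_G = 2.34 V.
Assume saturation: I_D = (k_n/2)(V_GS − V_t)² = (1.6/2)×(2.34 − 1.2)² = 0.8×1.14² = 1.04 mA.
V_DS = V_DD − I_D·R_D = 11 − 1.04×8.2 = 2.5 V.
Saturation requires V_DS ≥ V_GS − V_t = 1.14 V; 2.5 ≥ 1.14 ✓.

I_D ≈ 1 mA, V_DS ≈ 2.5 V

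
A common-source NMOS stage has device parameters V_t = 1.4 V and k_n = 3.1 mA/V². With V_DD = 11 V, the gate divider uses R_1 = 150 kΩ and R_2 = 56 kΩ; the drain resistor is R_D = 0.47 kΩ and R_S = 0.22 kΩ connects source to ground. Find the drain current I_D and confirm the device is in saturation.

I_D ≈ 2 mA

V_G = V_DD·R_2/(R_1+R_2) = 11×56/206 = 2.99 V.
Assume saturation: I_D = (k_n/2)(V_GS − V_t)² with V_GS = V_G − I_D·R_S = 2.99 − 0.22·I_D.
Substituting gives 0.075·I_D² − 2.08·I_D + 3.92 = 0, with roots I_D = 2.03 or 25.8 mA.
The root I_D = 25.8 mA gives V_GS = -2.68 V ≤ V_t, so take I_D = 2.03 mA.
Then V_GS = 2.54 V and V_DS = V_DD − I_D(R_D+R_S) = 11 − 2.03×0.69 = 9.6 V.
Saturation requires V_DS ≥ V_GS − V_t = 1.14 V; 9.6 ≥ 1.14 ✓.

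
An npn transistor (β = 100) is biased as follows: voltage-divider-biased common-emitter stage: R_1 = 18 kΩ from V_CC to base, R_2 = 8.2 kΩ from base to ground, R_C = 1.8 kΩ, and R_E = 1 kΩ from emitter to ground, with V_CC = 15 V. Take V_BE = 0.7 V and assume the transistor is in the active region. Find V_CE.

V_CE ≈ 4.5 V

Thevenize the base divider: V_Th = V_CC·R_2/(R_1+R_2) = 15×8.2/26.2 = 4.69 V, R_Th = R_1‖R_2 = 5.63 kΩ.
Base-emitter loop: V_Th = I_B·R_Th + V_BE + (β+1)I_B·R_E, so I_B = (4.69 − 0.7) / (5.63 + 101×1) = 0.0375 mA.
I_C = β·I_B = 100×0.0375 = 3.75 mA, and I_E = (β+1)I_B = 3.78 mA.
V_CE = V_CC − I_C·R_C − I_E·R_E = 15 − 3.75×1.8 − 3.78×1 = 4.47 V.
V_CE = 4.47 V > 0.2 V confirms active-region operation.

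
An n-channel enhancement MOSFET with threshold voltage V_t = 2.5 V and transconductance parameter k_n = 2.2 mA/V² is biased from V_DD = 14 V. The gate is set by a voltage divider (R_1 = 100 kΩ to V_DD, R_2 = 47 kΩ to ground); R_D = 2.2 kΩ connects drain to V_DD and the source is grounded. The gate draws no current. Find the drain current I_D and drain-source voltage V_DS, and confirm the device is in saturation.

I_D ≈ 4.3 mA, V_DS ≈ 4.5 V

V_G = V_DD·R_2/(R_1+R_2) = 14×47/147 = 4.48 V. With the source grounded, V_GS = V_G = 4.48 V.
Assume saturation: I_D = (k_n/2)(V_GS − V_t)² = (2.2/2)×(4.48 − 2.5)² = 1.1×1.98² = 4.3 mA.
V_DS = V_DD − I_D·R_D = 14 − 4.3×2.2 = 4.55 V.
Saturation requires V_DS ≥ V_GS − V_t = 1.98 V; 4.55 ≥ 1.98 ✓.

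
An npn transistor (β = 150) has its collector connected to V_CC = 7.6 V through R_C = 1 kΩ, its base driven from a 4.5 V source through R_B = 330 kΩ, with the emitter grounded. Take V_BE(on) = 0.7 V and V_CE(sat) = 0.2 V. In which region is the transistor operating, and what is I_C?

Assume active. Base-emitter loop: I_B = (V_BB − V_BE)/R_B = (4.5 − 0.7)/330 = 0.0115 mA.
I_C = β·I_B = 150×0.0115 = 1.73 mA.
V_CE = V_CC − I_C·R_C = 7.6 − 1.73×1 = 5.87 V > V_CE(sat), so the active-region assumption holds.

active; I_C ≈ 1.7 mA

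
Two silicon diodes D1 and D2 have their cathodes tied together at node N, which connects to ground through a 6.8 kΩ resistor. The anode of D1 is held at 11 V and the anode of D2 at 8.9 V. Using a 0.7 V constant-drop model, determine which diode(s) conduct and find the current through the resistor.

Only D1 conducts; I_R ≈ 1.5 mA

Assume both conduct. Then node N would need to be at both 11−0.7 = 10.3 V and 8.9−0.7 = 8.2 V, which is impossible.
Assume only D1 conducts: V_N = 11 − 0.7 = 10.3 V, so I_R = 10.3/6.8 = 1.51 mA.
Check D2: its anode-to-cathode voltage is 8.9 − 10.3 = -1.4 V < 0.7 V, so it is off. The assumption is consistent.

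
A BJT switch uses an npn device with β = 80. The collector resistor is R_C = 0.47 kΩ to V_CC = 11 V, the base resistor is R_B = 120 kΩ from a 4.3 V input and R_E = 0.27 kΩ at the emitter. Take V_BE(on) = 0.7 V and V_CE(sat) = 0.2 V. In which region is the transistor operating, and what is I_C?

active; I_C ≈ 2 mA

Assume active. Base-emitter loop: I_B = (V_BB − V_BE)/(R_B + (β+1)R_E) = (4.3 − 0.7)/(120 + 81×0.27) = 0.0254 mA.
I_C = β·I_B = 80×0.0254 = 2.03 mA.
V_CE = V_CC − I_C·R_C − I_E·R_E = 11 − 2.03×0.47 − 2.06×0.27 = 9.49 V > V_CE(sat), so the active-region assumption holds.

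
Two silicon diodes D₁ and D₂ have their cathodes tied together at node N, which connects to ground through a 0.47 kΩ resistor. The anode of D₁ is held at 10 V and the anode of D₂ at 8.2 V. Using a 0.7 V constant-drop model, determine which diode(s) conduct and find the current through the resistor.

Only D₁ conducts; I_R ≈ 20 mA

Assume both conduct. Then node N would need to be at both 10−0.7 = 9.3 V and 8.2−0.7 = 7.5 V, which is impossible.
Assume only D₁ conducts: V_N = 10 − 0.7 = 9.3 V, so I_R = 9.3/0.47 = 19.8 mA.
Check D₂: its anode-to-cathode voltage is 8.2 − 9.3 = -1.1 V < 0.7 V, so it is off. The assumption is consistent.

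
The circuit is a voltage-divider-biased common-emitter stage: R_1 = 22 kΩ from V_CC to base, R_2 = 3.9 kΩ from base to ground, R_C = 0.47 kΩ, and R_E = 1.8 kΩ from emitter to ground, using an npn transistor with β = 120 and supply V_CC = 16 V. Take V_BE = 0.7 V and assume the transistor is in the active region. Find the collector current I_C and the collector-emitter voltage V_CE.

I_C ≈ 0.93 mA, V_CE ≈ 14 V

Thevenize the base divider: V_Th = V_CC·R_2/(R_1+R_2) = 16×3.9/25.9 = 2.41 V, R_Th = R_1‖R_2 = 3.31 kΩ.
Base-emitter loop: V_Th = I_B·R_Th + V_BE + (β+1)I_B·R_E, so I_B = (2.41 − 0.7) / (3.31 + 121×1.8) = 0.00773 mA.
I_C = β·I_B = 120×0.00773 = 0.928 mA, and I_E = (β+1)I_B = 0.935 mA.
V_CE = V_CC − I_C·R_C − I_E·R_E = 16 − 0.928×0.47 − 0.935×1.8 = 13.9 V.
V_CE = 13.9 V > 0.2 V confirms active-region operation.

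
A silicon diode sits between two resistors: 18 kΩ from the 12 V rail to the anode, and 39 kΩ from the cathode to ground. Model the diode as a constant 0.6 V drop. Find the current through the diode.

The two resistors are in series with the diode, so KVL gives 12 = I·18 + 0.6 + I·39.
I = (12 − 0.6) / (18 + 39) kΩ = 11.4 / 57 = 0.2 mA.

I ≈ 0.2 mA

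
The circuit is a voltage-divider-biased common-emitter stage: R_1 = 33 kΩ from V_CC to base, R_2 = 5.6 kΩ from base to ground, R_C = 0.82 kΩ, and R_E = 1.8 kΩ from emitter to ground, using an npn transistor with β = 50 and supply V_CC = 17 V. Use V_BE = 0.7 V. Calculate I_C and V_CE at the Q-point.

Thevenize the base divider: V_Th = V_CC·R_2/(R_1+R_2) = 17×5.6/38.6 = 2.47 V, R_Th = R_1‖R_2 = 4.79 kΩ.
Base-emitter loop: V_Th = I_B·R_Th + V_BE + (β+1)I_B·R_E, so I_B = (2.47 − 0.7) / (4.79 + 51×1.8) = 0.0183 mA.
I_C = β·I_B = 50×0.0183 = 0.914 mA, and I_E = (β+1)I_B = 0.933 mA.
V_CE = V_CC − I_C·R_C − I_E·R_E = 17 − 0.914×0.82 − 0.933×1.8 = 14.6 V.
V_CE = 14.6 V > 0.2 V confirms active-region operation.

I_C ≈ 0.91 mA, V_CE ≈ 15 V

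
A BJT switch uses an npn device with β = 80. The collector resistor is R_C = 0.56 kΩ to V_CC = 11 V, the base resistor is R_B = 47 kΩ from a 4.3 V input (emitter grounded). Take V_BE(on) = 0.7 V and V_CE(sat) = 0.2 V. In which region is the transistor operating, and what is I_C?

active; I_C ≈ 6.1 mA

Assume active. Base-emitter loop: I_B = (V_BB − V_BE)/R_B = (4.3 − 0.7)/47 = 0.0766 mA.
I_C = β·I_B = 80×0.0766 = 6.13 mA.
V_CE = V_CC − I_C·R_C = 11 − 6.13×0.56 = 7.57 V > V_CE(sat), so the active-region assumption holds.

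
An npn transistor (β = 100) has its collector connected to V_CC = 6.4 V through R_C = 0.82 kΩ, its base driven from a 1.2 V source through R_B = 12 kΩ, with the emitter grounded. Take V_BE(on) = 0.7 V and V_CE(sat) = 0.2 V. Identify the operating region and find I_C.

active; I_C ≈ 4.2 mA

Assume active. Base-emitter loop: I_B = (V_BB − V_BE)/R_B = (1.2 − 0.7)/12 = 0.0417 mA.
I_C = β·I_B = 100×0.0417 = 4.17 mA.
V_CE = V_CC − I_C·R_C = 6.4 − 4.17×0.82 = 2.98 V > V_CE(sat), so the active-region assumption holds.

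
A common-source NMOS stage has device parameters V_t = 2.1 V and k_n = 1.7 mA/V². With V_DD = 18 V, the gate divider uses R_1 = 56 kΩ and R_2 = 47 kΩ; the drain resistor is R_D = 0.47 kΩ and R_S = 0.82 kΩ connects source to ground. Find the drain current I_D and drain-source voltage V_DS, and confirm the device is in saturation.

I_D ≈ 4.6 mA, V_DS ≈ 12 V

V_G = V_DD·R_2/(R_1+R_2) = 18×47/103 = 8.21 V.
Assume saturation: I_D = (k_n/2)(V_GS − V_t)² with V_GS = V_G − I_D·R_S = 8.21 − 0.82·I_D.
Substituting gives 0.572·I_D² − 9.52·I_D + 31.8 = 0, with roots I_D = 4.61 or 12 mA.
The root I_D = 12 mA gives V_GS = -1.66 V ≤ V_t, so take I_D = 4.61 mA.
Then V_GS = 4.43 V and V_DS = V_DD − I_D(R_D+R_S) = 18 − 4.61×1.29 = 12 V.
Saturation requires V_DS ≥ V_GS − V_t = 2.33 V; 12 ≥ 2.33 ✓.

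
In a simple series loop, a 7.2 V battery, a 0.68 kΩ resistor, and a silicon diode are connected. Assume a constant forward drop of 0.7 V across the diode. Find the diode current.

I ≈ 9.6 mA

KVL around the loop: 7.2 = V_D + I·R = 0.7 + I × 0.68 kΩ.
So I = (7.2 − 0.7) / 0.68 kΩ = 6.5 / 0.68 = 9.56 mA.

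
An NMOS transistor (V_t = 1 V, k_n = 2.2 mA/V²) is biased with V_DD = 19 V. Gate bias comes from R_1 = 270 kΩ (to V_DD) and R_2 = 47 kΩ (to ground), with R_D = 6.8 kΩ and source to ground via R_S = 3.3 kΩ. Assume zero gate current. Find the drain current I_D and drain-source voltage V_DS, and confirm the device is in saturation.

I_D ≈ 0.37 mA, V_DS ≈ 15 V

V_G = V_DD·R_2/(R_1+R_2) = 19×47/317 = 2.82 V.
Assume saturation: I_D = (k_n/2)(V_GS − V_t)² with V_GS = V_G − I_D·R_S = 2.82 − 3.3·I_D.
Substituting gives 12·I_D² − 14.2·I_D + 3.63 = 0, with roots I_D = 0.374 or 0.811 mA.
The root I_D = 0.811 mA gives V_GS = 0.141 V ≤ V_t, so take I_D = 0.374 mA.
Then V_GS = 1.58 V and V_DS = V_DD − I_D(R_D+R_S) = 19 − 0.374×10.1 = 15.2 V.
Saturation requires V_DS ≥ V_GS − V_t = 0.583 V; 15.2 ≥ 0.583 ✓.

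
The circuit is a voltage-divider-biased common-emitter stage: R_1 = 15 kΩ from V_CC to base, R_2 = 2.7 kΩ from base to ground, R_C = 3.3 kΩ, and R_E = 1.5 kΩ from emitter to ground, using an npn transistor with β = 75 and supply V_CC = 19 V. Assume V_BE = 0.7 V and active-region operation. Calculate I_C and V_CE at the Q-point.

I_C ≈ 1.4 mA, V_CE ≈ 12 V

Thevenize the base divider: V_Th = V_CC·R_2/(R_1+R_2) = 19×2.7/17.7 = 2.9 V, R_Th = R_1‖R_2 = 2.29 kΩ.
Base-emitter loop: V_Th = I_B·R_Th + V_BE + (β+1)I_B·R_E, so I_B = (2.9 − 0.7) / (2.29 + 76×1.5) = 0.0189 mA.
I_C = β·I_B = 75×0.0189 = 1.42 mA, and I_E = (β+1)I_B = 1.44 mA.
V_CE = V_CC − I_C·R_C − I_E·R_E = 19 − 1.42×3.3 − 1.44×1.5 = 12.2 V.
V_CE = 12.2 V > 0.2 V confirms active-region operation.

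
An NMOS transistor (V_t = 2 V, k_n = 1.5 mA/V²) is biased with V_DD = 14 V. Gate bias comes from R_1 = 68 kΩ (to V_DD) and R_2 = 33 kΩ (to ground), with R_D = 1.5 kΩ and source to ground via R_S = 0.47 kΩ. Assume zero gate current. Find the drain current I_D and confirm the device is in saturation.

I_D ≈ 2 mA

V_G = V_DD·R_2/(R_1+R_2) = 14×33/101 = 4.57 V.
Assume saturation: I_D = (k_n/2)(V_GS − V_t)² with V_GS = V_G − I_D·R_S = 4.57 − 0.47·I_D.
Substituting gives 0.166·I_D² − 2.81·I_D + 4.97 = 0, with roots I_D = 2 or 15 mA.
The root I_D = 15 mA gives V_GS = -2.47 V ≤ V_t, so take I_D = 2 mA.
Then V_GS = 3.63 V and V_DS = V_DD − I_D(R_D+R_S) = 14 − 2×1.97 = 10.1 V.
Saturation requires V_DS ≥ V_GS − V_t = 1.63 V; 10.1 ≥ 1.63 ✓.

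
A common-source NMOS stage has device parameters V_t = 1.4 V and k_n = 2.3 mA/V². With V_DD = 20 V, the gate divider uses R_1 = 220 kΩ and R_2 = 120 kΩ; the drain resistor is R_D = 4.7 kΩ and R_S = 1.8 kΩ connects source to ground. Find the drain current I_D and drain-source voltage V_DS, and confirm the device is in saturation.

V_G = V_DD·R_2/(R_1+R_2) = 20×120/340 = 7.06 V.
Assume saturation: I_D = (k_n/2)(V_GS − V_t)² with V_GS = V_G − I_D·R_S = 7.06 − 1.8·I_D.
Substituting gives 3.73·I_D² − 24.4·I_D + 36.8 = 0, with roots I_D = 2.35 or 4.21 mA.
The root I_D = 4.21 mA gives V_GS = -0.512 V ≤ V_t, so take I_D = 2.35 mA.
Then V_GS = 2.83 V and V_DS = V_DD − I_D(R_D+R_S) = 20 − 2.35×6.5 = 4.73 V.
Saturation requires V_DS ≥ V_GS − V_t = 1.43 V; 4.73 ≥ 1.43 ✓.

I_D ≈ 2.3 mA, V_DS ≈ 4.7 V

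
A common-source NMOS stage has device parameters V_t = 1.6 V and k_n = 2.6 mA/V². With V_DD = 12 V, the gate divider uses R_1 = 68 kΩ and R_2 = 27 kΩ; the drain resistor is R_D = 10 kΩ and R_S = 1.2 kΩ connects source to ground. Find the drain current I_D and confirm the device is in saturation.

I_D ≈ 0.84 mA

V_G = V_DD·R_2/(R_1+R_2) = 12×27/95 = 3.41 V.
Assume saturation: I_D = (k_n/2)(V_GS − V_t)² with V_GS = V_G − I_D·R_S = 3.41 − 1.2·I_D.
Substituting gives 1.87·I_D² − 6.65·I_D + 4.26 = 0, with roots I_D = 0.839 or 2.71 mA.
The root I_D = 2.71 mA gives V_GS = 0.156 V ≤ V_t, so take I_D = 0.839 mA.
Then V_GS = 2.4 V and V_DS = V_DD − I_D(R_D+R_S) = 12 − 0.839×11.2 = 2.6 V.
Saturation requires V_DS ≥ V_GS − V_t = 0.803 V; 2.6 ≥ 0.803 ✓.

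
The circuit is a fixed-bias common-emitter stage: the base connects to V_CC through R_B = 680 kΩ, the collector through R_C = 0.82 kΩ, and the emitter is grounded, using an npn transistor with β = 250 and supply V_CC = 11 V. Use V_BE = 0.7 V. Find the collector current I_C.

I_C ≈ 3.8 mA

Base loop: V_CC = I_B·R_B + V_BE, so I_B = (11 − 0.7)/680 kΩ = 0.0151 mA.
In the active region I_C = β·I_B = 250 × 0.0151 = 3.79 mA.
Collector loop: V_CE = V_CC − I_C·R_C = 11 − 3.79×0.82 = 7.89 V.
Since V_CE = 7.89 V > V_CE(sat) ≈ 0.2 V, the transistor is in the active region as assumed.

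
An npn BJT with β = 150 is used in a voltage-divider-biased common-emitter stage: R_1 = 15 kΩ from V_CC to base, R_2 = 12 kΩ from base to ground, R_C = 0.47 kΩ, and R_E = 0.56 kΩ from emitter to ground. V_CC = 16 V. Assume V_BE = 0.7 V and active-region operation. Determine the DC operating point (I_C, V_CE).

I_C ≈ 11 mA, V_CE ≈ 5.1 V

Thevenize the base divider: V_Th = V_CC·R_2/(R_1+R_2) = 16×12/27 = 7.11 V, R_Th = R_1‖R_2 = 6.67 kΩ.
Base-emitter loop: V_Th = I_B·R_Th + V_BE + (β+1)I_B·R_E, so I_B = (7.11 − 0.7) / (6.67 + 151×0.56) = 0.0703 mA.
I_C = β·I_B = 150×0.0703 = 10.5 mA, and I_E = (β+1)I_B = 10.6 mA.
V_CE = V_CC − I_C·R_C − I_E·R_E = 16 − 10.5×0.47 − 10.6×0.56 = 5.1 V.
V_CE = 5.1 V > 0.2 V confirms active-region operation.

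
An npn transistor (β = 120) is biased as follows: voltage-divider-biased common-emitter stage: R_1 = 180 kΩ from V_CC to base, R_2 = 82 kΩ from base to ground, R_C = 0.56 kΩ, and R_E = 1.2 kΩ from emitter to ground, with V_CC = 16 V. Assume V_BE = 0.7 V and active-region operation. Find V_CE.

Thevenize the base divider: V_Th = V_CC·R_2/(R_1+R_2) = 16×82/262 = 5.01 V, R_Th = R_1‖R_2 = 56.3 kΩ.
Base-emitter loop: V_Th = I_B·R_Th + V_BE + (β+1)I_B·R_E, so I_B = (5.01 − 0.7) / (56.3 + 121×1.2) = 0.0214 mA.
I_C = β·I_B = 120×0.0214 = 2.56 mA, and I_E = (β+1)I_B = 2.59 mA.
V_CE = V_CC − I_C·R_C − I_E·R_E = 16 − 2.56×0.56 − 2.59×1.2 = 11.5 V.
V_CE = 11.5 V > 0.2 V confirms active-region operation.

V_CE ≈ 11 V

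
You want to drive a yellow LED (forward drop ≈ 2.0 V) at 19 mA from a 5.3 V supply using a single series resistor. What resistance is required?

R ≈ 0.17 kΩ

The resistor drops V_S − V_D = 5.3 − 2.0 = 3.3 V at 19 mA.
R = 3.3 V / 19 mA = 0.174 kΩ.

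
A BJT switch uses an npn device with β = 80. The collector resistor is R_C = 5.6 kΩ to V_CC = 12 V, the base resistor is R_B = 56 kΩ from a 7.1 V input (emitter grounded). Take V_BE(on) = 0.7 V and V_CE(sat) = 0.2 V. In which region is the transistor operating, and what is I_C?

saturation; I_C ≈ 2.1 mA

Assume active: I_B = (7.1 − 0.7)/56 = 0.114 mA, giving I_C = β·I_B = 9.14 mA.
But then V_CE = 12 − 9.14×5.6 = -39.2 V < V_CE(sat) = 0.2 V — impossible in the active region.
So the transistor is saturated. With V_CE = 0.2 V, I_C = (V_CC − 0.2)/R_C = 11.8/5.6 = 2.11 mA.
Check: β·I_B = 9.14 mA > I_C = 2.11 mA, confirming saturation.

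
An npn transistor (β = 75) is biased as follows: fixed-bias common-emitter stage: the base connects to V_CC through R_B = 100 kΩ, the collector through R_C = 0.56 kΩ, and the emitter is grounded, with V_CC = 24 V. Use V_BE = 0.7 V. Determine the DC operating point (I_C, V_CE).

I_C ≈ 17 mA, V_CE ≈ 14 V

Base loop: V_CC = I_B·R_B + V_BE, so I_B = (24 − 0.7)/100 kΩ = 0.233 mA.
In the active region I_C = β·I_B = 75 × 0.233 = 17.5 mA.
Collector loop: V_CE = V_CC − I_C·R_C = 24 − 17.5×0.56 = 14.2 V.
Since V_CE = 14.2 V > V_CE(sat) ≈ 0.2 V, the transistor is in the active region as assumed.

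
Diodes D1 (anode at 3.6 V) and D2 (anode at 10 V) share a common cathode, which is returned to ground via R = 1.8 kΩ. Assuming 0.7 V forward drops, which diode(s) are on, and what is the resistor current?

Only D2 conducts; I_R ≈ 5.2 mA

Assume both conduct. Then node N would need to be at both 3.6−0.7 = 2.9 V and 10−0.7 = 9.3 V, which is impossible.
Assume only D2 conducts: V_N = 10 − 0.7 = 9.3 V, so I_R = 9.3/1.8 = 5.17 mA.
Check D1: its anode-to-cathode voltage is 3.6 − 9.3 = -5.7 V < 0.7 V, so it is off. The assumption is consistent.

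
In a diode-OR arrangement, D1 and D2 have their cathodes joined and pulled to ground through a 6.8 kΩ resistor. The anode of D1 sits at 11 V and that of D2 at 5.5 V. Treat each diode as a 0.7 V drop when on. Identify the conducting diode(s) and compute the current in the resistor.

Only D1 conducts; I_R ≈ 1.5 mA

Assume both conduct. Then node N would need to be at both 11−0.7 = 10.3 V and 5.5−0.7 = 4.8 V, which is impossible.
Assume only D1 conducts: V_N = 11 − 0.7 = 10.3 V, so I_R = 10.3/6.8 = 1.51 mA.
Check D2: its anode-to-cathode voltage is 5.5 − 10.3 = -4.8 V < 0.7 V, so it is off. The assumption is consistent.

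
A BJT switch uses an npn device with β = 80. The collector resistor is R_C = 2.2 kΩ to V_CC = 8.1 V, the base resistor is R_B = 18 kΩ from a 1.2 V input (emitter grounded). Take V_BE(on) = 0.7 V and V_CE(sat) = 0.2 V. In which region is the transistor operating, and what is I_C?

active; I_C ≈ 2.2 mA

Assume active. Base-emitter loop: I_B = (V_BB − V_BE)/R_B = (1.2 − 0.7)/18 = 0.0278 mA.
I_C = β·I_B = 80×0.0278 = 2.22 mA.
V_CE = V_CC − I_C·R_C = 8.1 − 2.22×2.2 = 3.21 V > V_CE(sat), so the active-region assumption holds.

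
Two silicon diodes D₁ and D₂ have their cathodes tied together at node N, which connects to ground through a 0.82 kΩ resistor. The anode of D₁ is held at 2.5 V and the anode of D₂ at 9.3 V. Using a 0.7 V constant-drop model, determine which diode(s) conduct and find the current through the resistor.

Only D₂ conducts; I_R ≈ 10 mA

Assume both conduct. Then node N would need to be at both 2.5−0.7 = 1.8 V and 9.3−0.7 = 8.6 V, which is impossible.
Assume only D₂ conducts: V_N = 9.3 − 0.7 = 8.6 V, so I_R = 8.6/0.82 = 10.5 mA.
Check D₁: its anode-to-cathode voltage is 2.5 − 8.6 = -6.1 V < 0.7 V, so it is off. The assumption is consistent.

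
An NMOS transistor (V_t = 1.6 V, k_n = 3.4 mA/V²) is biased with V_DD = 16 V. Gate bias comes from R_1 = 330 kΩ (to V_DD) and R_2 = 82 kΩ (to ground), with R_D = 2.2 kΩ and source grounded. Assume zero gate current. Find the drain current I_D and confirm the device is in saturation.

I_D ≈ 4.3 mA

V_G = V_DD·R_2/(R_1+R_2) = 16×82/412 = 3.18 V. With the source grounded, V_GS = V_G = 3.18 V.
Assume saturation: I_D = (k_n/2)(V_GS − V_t)² = (3.4/2)×(3.18 − 1.6)² = 1.7×1.58² = 4.27 mA.
V_DS = V_DD − I_D·R_D = 16 − 4.27×2.2 = 6.61 V.
Saturation requires V_DS ≥ V_GS − V_t = 1.58 V; 6.61 ≥ 1.58 ✓.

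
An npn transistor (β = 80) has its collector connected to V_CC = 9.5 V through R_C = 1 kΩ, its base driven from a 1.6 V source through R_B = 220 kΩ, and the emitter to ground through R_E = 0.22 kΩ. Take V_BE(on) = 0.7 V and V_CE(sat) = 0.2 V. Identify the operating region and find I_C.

Assume active. Base-emitter loop: I_B = (V_BB − V_BE)/(R_B + (β+1)R_E) = (1.6 − 0.7)/(220 + 81×0.22) = 0.00378 mA.
I_C = β·I_B = 80×0.00378 = 0.303 mA.
V_CE = V_CC − I_C·R_C − I_E·R_E = 9.5 − 0.303×1 − 0.307×0.22 = 9.13 V > V_CE(sat), so the active-region assumption holds.

active; I_C ≈ 0.3 mA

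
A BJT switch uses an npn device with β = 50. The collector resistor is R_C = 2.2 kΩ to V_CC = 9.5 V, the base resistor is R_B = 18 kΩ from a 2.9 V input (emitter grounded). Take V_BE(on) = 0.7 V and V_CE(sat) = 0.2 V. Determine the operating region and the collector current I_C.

saturation; I_C ≈ 4.2 mA

Assume active: I_B = (2.9 − 0.7)/18 = 0.122 mA, giving I_C = β·I_B = 6.11 mA.
But then V_CE = 9.5 − 6.11×2.2 = -3.94 V < V_CE(sat) = 0.2 V — impossible in the active region.
So the transistor is saturated. With V_CE = 0.2 V, I_C = (V_CC − 0.2)/R_C = 9.3/2.2 = 4.23 mA.
Check: β·I_B = 6.11 mA > I_C = 4.23 mA, confirming saturation.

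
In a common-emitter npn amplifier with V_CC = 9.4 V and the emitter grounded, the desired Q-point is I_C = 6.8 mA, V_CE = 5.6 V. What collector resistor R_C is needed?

R_C ≈ 0.56 kΩ

Collector loop: V_CC = I_C·R_C + V_CE.
R_C = (V_CC − V_CE)/I_C = (9.4 − 5.6)/6.8 = 0.559 kΩ.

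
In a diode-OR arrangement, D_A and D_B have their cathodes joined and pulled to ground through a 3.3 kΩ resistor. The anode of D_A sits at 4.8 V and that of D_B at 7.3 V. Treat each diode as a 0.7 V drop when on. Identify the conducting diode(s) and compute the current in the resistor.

Assume both conduct. Then node N would need to be at both 4.8−0.7 = 4.1 V and 7.3−0.7 = 6.6 V, which is impossible.
Assume only D_B conducts: V_N = 7.3 − 0.7 = 6.6 V, so I_R = 6.6/3.3 = 2 mA.
Check D_A: its anode-to-cathode voltage is 4.8 − 6.6 = -1.8 V < 0.7 V, so it is off. The assumption is consistent.

Only D_B conducts; I_R ≈ 2 mA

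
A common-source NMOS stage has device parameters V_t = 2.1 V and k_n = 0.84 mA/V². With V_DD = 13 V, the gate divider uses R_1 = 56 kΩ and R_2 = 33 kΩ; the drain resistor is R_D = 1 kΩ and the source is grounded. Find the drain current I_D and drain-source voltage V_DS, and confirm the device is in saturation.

V_G = V_DD·R_2/(R_1+R_2) = 13×33/89 = 4.82 V. With the source grounded, V_GS = V_G = 4.82 V.
Assume saturation: I_D = (k_n/2)(V_GS − V_t)² = (0.84/2)×(4.82 − 2.1)² = 0.42×2.72² = 3.11 mA.
V_DS = V_DD − I_D·R_D = 13 − 3.11×1 = 9.89 V.
Saturation requires V_DS ≥ V_GS − V_t = 2.72 V; 9.89 ≥ 2.72 ✓.

I_D ≈ 3.1 mA, V_DS ≈ 9.9 V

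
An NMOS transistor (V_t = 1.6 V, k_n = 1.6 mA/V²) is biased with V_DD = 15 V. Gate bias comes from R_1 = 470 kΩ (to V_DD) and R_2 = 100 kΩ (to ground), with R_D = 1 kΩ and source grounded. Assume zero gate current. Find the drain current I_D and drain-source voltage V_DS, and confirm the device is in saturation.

I_D ≈ 0.85 mA, V_DS ≈ 14 V

V_G = V_DD·R_2/(R_1+R_2) = 15×100/570 = 2.63 V. With the source grounded, V_GS = V_G = 2.63 V.
Assume saturation: I_D = (k_n/2)(V_GS − V_t)² = (1.6/2)×(2.63 − 1.6)² = 0.8×1.03² = 0.851 mA.
V_DS = V_DD − I_D·R_D = 15 − 0.851×1 = 14.1 V.
Saturation requires V_DS ≥ V_GS − V_t = 1.03 V; 14.1 ≥ 1.03 ✓.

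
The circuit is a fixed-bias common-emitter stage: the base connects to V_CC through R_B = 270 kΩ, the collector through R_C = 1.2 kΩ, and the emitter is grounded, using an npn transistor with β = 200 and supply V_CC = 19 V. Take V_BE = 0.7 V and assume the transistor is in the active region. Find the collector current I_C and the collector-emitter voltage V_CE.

Base loop: V_CC = I_B·R_B + V_BE, so I_B = (19 − 0.7)/270 kΩ = 0.0678 mA.
In the active region I_C = β·I_B = 200 × 0.0678 = 13.6 mA.
Collector loop: V_CE = V_CC − I_C·R_C = 19 − 13.6×1.2 = 2.73 V.
Since V_CE = 2.73 V > V_CE(sat) ≈ 0.2 V, the transistor is in the active region as assumed.

I_C ≈ 14 mA, V_CE ≈ 2.7 V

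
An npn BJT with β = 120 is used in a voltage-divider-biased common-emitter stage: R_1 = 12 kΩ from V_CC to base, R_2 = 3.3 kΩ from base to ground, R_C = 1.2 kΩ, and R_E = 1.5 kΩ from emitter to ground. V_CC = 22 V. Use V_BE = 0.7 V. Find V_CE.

V_CE ≈ 15 V

Thevenize the base divider: V_Th = V_CC·R_2/(R_1+R_2) = 22×3.3/15.3 = 4.75 V, R_Th = R_1‖R_2 = 2.59 kΩ.
Base-emitter loop: V_Th = I_B·R_Th + V_BE + (β+1)I_B·R_E, so I_B = (4.75 − 0.7) / (2.59 + 121×1.5) = 0.022 mA.
I_C = β·I_B = 120×0.022 = 2.64 mA, and I_E = (β+1)I_B = 2.66 mA.
V_CE = V_CC − I_C·R_C − I_E·R_E = 22 − 2.64×1.2 − 2.66×1.5 = 14.8 V.
V_CE = 14.8 V > 0.2 V confirms active-region operation.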